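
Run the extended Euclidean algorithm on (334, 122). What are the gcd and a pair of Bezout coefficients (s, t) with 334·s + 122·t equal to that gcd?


Euclidean algorithm on (334, 122) — divide until remainder is 0:
  334 = 2 · 122 + 90
  122 = 1 · 90 + 32
  90 = 2 · 32 + 26
  32 = 1 · 26 + 6
  26 = 4 · 6 + 2
  6 = 3 · 2 + 0
gcd(334, 122) = 2.
Track Bezout coefficients alongside the remainders: start with r₀ = 334 = a·1 + b·0 (s = 1, t = 0) and r₁ = 122 = a·0 + b·1 (s = 0, t = 1); each new remainder r_{k+1} = r_{k-1} − q_k·r_k inherits s_{k+1} = s_{k-1} − q_k·s_k, t_{k+1} = t_{k-1} − q_k·t_k, so r_k = a·s_k + b·t_k at every step:
  q = 2: r = 90, s = 1 − 2·0 = 1, t = 0 − 2·1 = -2  (check: 334·1 + 122·(-2) = 90)
  q = 1: r = 32, s = 0 − 1·1 = -1, t = 1 − 1·(-2) = 3  (check: 334·(-1) + 122·3 = 32)
  q = 2: r = 26, s = 1 − 2·(-1) = 3, t = -2 − 2·3 = -8  (check: 334·3 + 122·(-8) = 26)
  q = 1: r = 6, s = -1 − 1·3 = -4, t = 3 − 1·(-8) = 11  (check: 334·(-4) + 122·11 = 6)
  q = 4: r = 2, s = 3 − 4·(-4) = 19, t = -8 − 4·11 = -52  (check: 334·19 + 122·(-52) = 2)
The row with r = 2 (the gcd) gives the Bezout coefficients s = 19, t = -52.
Result: 334 · (19) + 122 · (-52) = 2.

gcd(334, 122) = 2; s = 19, t = -52 (check: 334·19 + 122·(-52) = 2).


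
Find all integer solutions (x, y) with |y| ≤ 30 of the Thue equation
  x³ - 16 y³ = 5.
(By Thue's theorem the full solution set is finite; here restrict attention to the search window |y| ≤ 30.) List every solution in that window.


The equation is x³ - 16y³ = 5. For fixed y, x³ = 16·y³ + 5, so a solution requires the RHS to be a perfect cube.
Strategy: iterate y from -30 to 30, compute RHS = 16·y³ + 5, and check whether it is a (positive or negative) perfect cube.
Check small values of y:
  y = 0: RHS = 5 is not a perfect cube.
  y = 1: RHS = 21 is not a perfect cube.
  y = -1: RHS = -11 is not a perfect cube.
  y = 2: RHS = 133 is not a perfect cube.
  y = -2: RHS = -123 is not a perfect cube.
  y = 3: RHS = 437 is not a perfect cube.
  y = -3: RHS = -427 is not a perfect cube.
Continuing the search up to |y| = 30 finds no solutions either.
No (x, y) in the scanned range satisfies the equation.

No integer solutions with |y| ≤ 30.


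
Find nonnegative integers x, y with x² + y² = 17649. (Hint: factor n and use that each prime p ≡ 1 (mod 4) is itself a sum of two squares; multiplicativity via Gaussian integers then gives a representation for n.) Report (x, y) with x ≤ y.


Step 1: Factor n = 17649 = 3^2 · 37 · 53.
Step 2: Check the mod-4 condition on each prime factor: 3 ≡ 3 (mod 4), exponent 2 (must be even); 37 ≡ 1 (mod 4), exponent 1; 53 ≡ 1 (mod 4), exponent 1.
All primes ≡ 3 (mod 4) appear to even exponent (or don't appear), so by the two-squares theorem n IS expressible as a sum of two squares.
Step 3: Build a representation. Group n = k² · m with k = 3 and m = 37 · 53 = 1961 (a product of primes ≡ 1 (mod 4)); a representation of m scales to one of n via (k·x)² + (k·y)² = k²(x² + y²). Each prime p ≡ 1 (mod 4) is itself a sum of two squares; find a² by testing p − a² for a perfect square:
  37: 37 − 1² = 36 = 6² ⇒ 37 = 1² + 6².
  53: 53 − 1² = 52, 53 − 2² = 49 = 7² ⇒ 53 = 2² + 7².
  Combine using the Brahmagupta–Fibonacci identity (a² + b²)(c² + d²) = (ac − bd)² + (ad + bc)² = (ac + bd)² + (ad − bc)²:
  37 · 53 = 1961: from (1² + 6²)(2² + 7²), take (1·2 − 6·7, 1·7 + 6·2) = (2 − 42, 7 + 12) = (-40, 19); dropping signs (only squares matter) gives (40, 19); check 40² + 19² = 1600 + 361 = 1961 ✓.
  Scale by k = 3: (3·40, 3·19) = (120, 57).
Step 4: Order so x ≤ y and verify: 57² + 120² = 3249 + 14400 = 17649 = n. ✓

n = 17649 = 57² + 120² (one valid representation with x ≤ y).


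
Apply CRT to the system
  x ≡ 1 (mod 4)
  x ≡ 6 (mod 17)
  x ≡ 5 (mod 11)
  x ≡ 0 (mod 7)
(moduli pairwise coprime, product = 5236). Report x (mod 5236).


Product of moduli M = 4 · 17 · 11 · 7 = 5236.
Merge one congruence at a time:
  Start: x ≡ 1 (mod 4).
  Combine with x ≡ 6 (mod 17); new modulus lcm = 68.
    Write x = 1 + 4·t and substitute into x ≡ 6 (mod 17): 4·t ≡ 6 − 1 = 5 (mod 17).
    The inverse of 4 mod 17 is 13 (since 4·13 = 52 = 3·17 + 1), so t ≡ 13·5 = 65 ≡ 14 (mod 17).
    Then x = 1 + 4·14 = 57, valid modulo lcm(4, 17) = 68: x ≡ 57 (mod 68).
  Combine with x ≡ 5 (mod 11); new modulus lcm = 748.
    Write x = 57 + 68·t and substitute into x ≡ 5 (mod 11): 68·t ≡ 5 − 57 = -52 (mod 11).
    Reduce coefficients mod 11: 2·t ≡ 3 (mod 11).
    The inverse of 2 mod 11 is 6 (since 2·6 = 12 = 1·11 + 1), so t ≡ 6·3 = 18 ≡ 7 (mod 11).
    Then x = 57 + 68·7 = 533, valid modulo lcm(68, 11) = 748: x ≡ 533 (mod 748).
  Combine with x ≡ 0 (mod 7); new modulus lcm = 5236.
    Write x = 533 + 748·t and substitute into x ≡ 0 (mod 7): 748·t ≡ 0 − 533 = -533 (mod 7).
    Reduce coefficients mod 7: 6·t ≡ 6 (mod 7).
    The inverse of 6 mod 7 is 6 (since 6·6 = 36 = 5·7 + 1), so t ≡ 6·6 = 36 ≡ 1 (mod 7).
    Then x = 533 + 748·1 = 1281, valid modulo lcm(748, 7) = 5236: x ≡ 1281 (mod 5236).
Verify against each original: 1281 mod 4 = 1, 1281 mod 17 = 6, 1281 mod 11 = 5, 1281 mod 7 = 0.

x ≡ 1281 (mod 5236).


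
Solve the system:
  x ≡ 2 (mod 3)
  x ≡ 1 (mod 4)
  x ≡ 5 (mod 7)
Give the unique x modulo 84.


Moduli 3, 4, 7 are pairwise coprime; by CRT there is a unique solution modulo M = 3 · 4 · 7 = 84.
Solve pairwise, accumulating the modulus:
  Start with x ≡ 2 (mod 3).
  Combine with x ≡ 1 (mod 4): since gcd(3, 4) = 1, we get a unique residue mod 12.
    Write x = 2 + 3·t and substitute into x ≡ 1 (mod 4): 3·t ≡ 1 − 2 = -1 (mod 4).
    Reduce coefficients mod 4: 3·t ≡ 3 (mod 4).
    The inverse of 3 mod 4 is 3 (since 3·3 = 9 = 2·4 + 1), so t ≡ 3·3 = 9 ≡ 1 (mod 4).
    Then x = 2 + 3·1 = 5, valid modulo lcm(3, 4) = 12: x ≡ 5 (mod 12).
  Combine with x ≡ 5 (mod 7): since gcd(12, 7) = 1, we get a unique residue mod 84.
    Write x = 5 + 12·t and substitute into x ≡ 5 (mod 7): 12·t ≡ 5 − 5 = 0 (mod 7).
    Reduce coefficients mod 7: 5·t ≡ 0 (mod 7).
    The inverse of 5 mod 7 is 3 (since 5·3 = 15 = 2·7 + 1), so t ≡ 3·0 = 0 ≡ 0 (mod 7).
    Then x = 5 + 12·0 = 5, valid modulo lcm(12, 7) = 84: x ≡ 5 (mod 84).
Verify: 5 mod 3 = 2 ✓, 5 mod 4 = 1 ✓, 5 mod 7 = 5 ✓.

x ≡ 5 (mod 84).


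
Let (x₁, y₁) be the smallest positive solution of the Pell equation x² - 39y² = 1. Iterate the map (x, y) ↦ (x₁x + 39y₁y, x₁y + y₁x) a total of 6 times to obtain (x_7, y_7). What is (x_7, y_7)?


Step 1: Find the fundamental solution (x₁, y₁) of x² - 39y² = 1.
  Expand √39 as a continued fraction. a₀ = ⌊√39⌋ = 6; iterate m_{k+1} = d_k·a_k − m_k, d_{k+1} = (39 − m_{k+1}²)/d_k, a_{k+1} = ⌊(a₀ + m_{k+1})/d_{k+1}⌋ (starting m₀ = 0, d₀ = 1), with convergents p_k = a_k·p_{k-1} + p_{k-2}, q_k = a_k·q_{k-1} + q_{k-2} (p₋₁ = 1, q₋₁ = 0):
  k = 0: a₀ = 6; p₀/q₀ = 6/1; p₀² − 39·q₀² = 36 − 39 = -3.
  k = 1: m = 6, d = 3, a = ⌊(6 + 6)/3⌋ = 4; p/q = (4·6 + 1)/(4·1 + 0) = 25/4; p² − 39·q² = 625 − 624 = 1.
  The first convergent with p² − 39·q² = 1 gives the fundamental solution (x₁, y₁) = (25, 4).
Step 2: Apply the recurrence (x_{n+1}, y_{n+1}) = (x₁x_n + 39y₁y_n, x₁y_n + y₁x_n) repeatedly.
  From (x_1, y_1) = (25, 4): x_2 = 25·25 + 39·4·4 = 1249; y_2 = 25·4 + 4·25 = 200.
  From (x_2, y_2) = (1249, 200): x_3 = 25·1249 + 39·4·200 = 62425; y_3 = 25·200 + 4·1249 = 9996.
  From (x_3, y_3) = (62425, 9996): x_4 = 25·62425 + 39·4·9996 = 3120001; y_4 = 25·9996 + 4·62425 = 499600.
  From (x_4, y_4) = (3120001, 499600): x_5 = 25·3120001 + 39·4·499600 = 155937625; y_5 = 25·499600 + 4·3120001 = 24970004.
  From (x_5, y_5) = (155937625, 24970004): x_6 = 25·155937625 + 39·4·24970004 = 7793761249; y_6 = 25·24970004 + 4·155937625 = 1248000600.
  From (x_6, y_6) = (7793761249, 1248000600): x_7 = 25·7793761249 + 39·4·1248000600 = 389532124825; y_7 = 25·1248000600 + 4·7793761249 = 62375059996.
Step 3: Verify x_7² - 39·y_7² = 151735276270679381280625 - 151735276270679381280624 = 1 (should be 1). ✓

(x_1, y_1) = (25, 4); (x_7, y_7) = (389532124825, 62375059996).


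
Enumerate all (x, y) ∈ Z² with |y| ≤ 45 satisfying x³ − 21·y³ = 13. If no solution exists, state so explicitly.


The equation is x³ - 21y³ = 13. For fixed y, x³ = 21·y³ + 13, so a solution requires the RHS to be a perfect cube.
Strategy: iterate y from -45 to 45, compute RHS = 21·y³ + 13, and check whether it is a (positive or negative) perfect cube.
Check small values of y:
  y = 0: RHS = 13 is not a perfect cube.
  y = 1: RHS = 34 is not a perfect cube.
  y = -1: RHS = -8 = (-2)³ ⇒ x = -2 works.
  y = 2: RHS = 181 is not a perfect cube.
  y = -2: RHS = -155 is not a perfect cube.
  y = 3: RHS = 580 is not a perfect cube.
  y = -3: RHS = -554 is not a perfect cube.
Continuing, at y = -4: RHS = -1331 = (-11)³ ⇒ x = -11 works.
Searching the remaining y in |y| ≤ 45 finds no further solutions.
Collected solutions: (-2, -1), (-11, -4).

Solutions (with |y| ≤ 45): (-2, -1), (-11, -4).


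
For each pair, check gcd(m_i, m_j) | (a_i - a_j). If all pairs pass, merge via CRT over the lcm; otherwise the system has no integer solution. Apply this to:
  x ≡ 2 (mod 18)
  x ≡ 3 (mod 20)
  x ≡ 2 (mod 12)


Moduli 18, 20, 12 are not pairwise coprime, so CRT works modulo lcm(m_i) when all pairwise compatibility conditions hold.
Pairwise compatibility: gcd(m_i, m_j) must divide a_i - a_j for every pair.
Merge one congruence at a time:
  Start: x ≡ 2 (mod 18).
  Combine with x ≡ 3 (mod 20): gcd(18, 20) = 2, and 3 - 2 = 1 is NOT divisible by 2.
    ⇒ system is inconsistent (no integer solution).

No solution (the system is inconsistent).


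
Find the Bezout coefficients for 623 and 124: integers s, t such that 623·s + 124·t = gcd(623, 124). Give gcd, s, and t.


Euclidean algorithm on (623, 124) — divide until remainder is 0:
  623 = 5 · 124 + 3
  124 = 41 · 3 + 1
  3 = 3 · 1 + 0
gcd(623, 124) = 1.
Track Bezout coefficients alongside the remainders: start with r₀ = 623 = a·1 + b·0 (s = 1, t = 0) and r₁ = 124 = a·0 + b·1 (s = 0, t = 1); each new remainder r_{k+1} = r_{k-1} − q_k·r_k inherits s_{k+1} = s_{k-1} − q_k·s_k, t_{k+1} = t_{k-1} − q_k·t_k, so r_k = a·s_k + b·t_k at every step:
  q = 5: r = 3, s = 1 − 5·0 = 1, t = 0 − 5·1 = -5  (check: 623·1 + 124·(-5) = 3)
  q = 41: r = 1, s = 0 − 41·1 = -41, t = 1 − 41·(-5) = 206  (check: 623·(-41) + 124·206 = 1)
The row with r = 1 (the gcd) gives the Bezout coefficients s = -41, t = 206.
Result: 623 · (-41) + 124 · (206) = 1.

gcd(623, 124) = 1; s = -41, t = 206 (check: 623·(-41) + 124·206 = 1).


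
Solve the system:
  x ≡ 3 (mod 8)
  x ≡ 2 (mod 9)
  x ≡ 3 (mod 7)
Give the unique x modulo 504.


Moduli 8, 9, 7 are pairwise coprime; by CRT there is a unique solution modulo M = 8 · 9 · 7 = 504.
Solve pairwise, accumulating the modulus:
  Start with x ≡ 3 (mod 8).
  Combine with x ≡ 2 (mod 9): since gcd(8, 9) = 1, we get a unique residue mod 72.
    Write x = 3 + 8·t and substitute into x ≡ 2 (mod 9): 8·t ≡ 2 − 3 = -1 (mod 9).
    Reduce coefficients mod 9: 8·t ≡ 8 (mod 9).
    The inverse of 8 mod 9 is 8 (since 8·8 = 64 = 7·9 + 1), so t ≡ 8·8 = 64 ≡ 1 (mod 9).
    Then x = 3 + 8·1 = 11, valid modulo lcm(8, 9) = 72: x ≡ 11 (mod 72).
  Combine with x ≡ 3 (mod 7): since gcd(72, 7) = 1, we get a unique residue mod 504.
    Write x = 11 + 72·t and substitute into x ≡ 3 (mod 7): 72·t ≡ 3 − 11 = -8 (mod 7).
    Reduce coefficients mod 7: 2·t ≡ 6 (mod 7).
    The inverse of 2 mod 7 is 4 (since 2·4 = 8 = 1·7 + 1), so t ≡ 4·6 = 24 ≡ 3 (mod 7).
    Then x = 11 + 72·3 = 227, valid modulo lcm(72, 7) = 504: x ≡ 227 (mod 504).
Verify: 227 mod 8 = 3 ✓, 227 mod 9 = 2 ✓, 227 mod 7 = 3 ✓.

x ≡ 227 (mod 504).


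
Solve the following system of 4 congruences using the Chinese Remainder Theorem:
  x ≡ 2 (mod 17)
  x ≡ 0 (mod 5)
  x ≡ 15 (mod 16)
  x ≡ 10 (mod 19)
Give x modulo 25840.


Product of moduli M = 17 · 5 · 16 · 19 = 25840.
Merge one congruence at a time:
  Start: x ≡ 2 (mod 17).
  Combine with x ≡ 0 (mod 5); new modulus lcm = 85.
    Write x = 2 + 17·t and substitute into x ≡ 0 (mod 5): 17·t ≡ 0 − 2 = -2 (mod 5).
    Reduce coefficients mod 5: 2·t ≡ 3 (mod 5).
    The inverse of 2 mod 5 is 3 (since 2·3 = 6 = 1·5 + 1), so t ≡ 3·3 = 9 ≡ 4 (mod 5).
    Then x = 2 + 17·4 = 70, valid modulo lcm(17, 5) = 85: x ≡ 70 (mod 85).
  Combine with x ≡ 15 (mod 16); new modulus lcm = 1360.
    Write x = 70 + 85·t and substitute into x ≡ 15 (mod 16): 85·t ≡ 15 − 70 = -55 (mod 16).
    Reduce coefficients mod 16: 5·t ≡ 9 (mod 16).
    The inverse of 5 mod 16 is 13 (since 5·13 = 65 = 4·16 + 1), so t ≡ 13·9 = 117 ≡ 5 (mod 16).
    Then x = 70 + 85·5 = 495, valid modulo lcm(85, 16) = 1360: x ≡ 495 (mod 1360).
  Combine with x ≡ 10 (mod 19); new modulus lcm = 25840.
    Write x = 495 + 1360·t and substitute into x ≡ 10 (mod 19): 1360·t ≡ 10 − 495 = -485 (mod 19).
    Reduce coefficients mod 19: 11·t ≡ 9 (mod 19).
    The inverse of 11 mod 19 is 7 (since 11·7 = 77 = 4·19 + 1), so t ≡ 7·9 = 63 ≡ 6 (mod 19).
    Then x = 495 + 1360·6 = 8655, valid modulo lcm(1360, 19) = 25840: x ≡ 8655 (mod 25840).
Verify against each original: 8655 mod 17 = 2, 8655 mod 5 = 0, 8655 mod 16 = 15, 8655 mod 19 = 10.

x ≡ 8655 (mod 25840).


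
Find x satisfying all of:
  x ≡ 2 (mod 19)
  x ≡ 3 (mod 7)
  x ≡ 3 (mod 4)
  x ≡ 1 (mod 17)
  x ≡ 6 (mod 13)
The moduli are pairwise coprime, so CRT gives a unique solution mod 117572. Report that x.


Product of moduli M = 19 · 7 · 4 · 17 · 13 = 117572.
Merge one congruence at a time:
  Start: x ≡ 2 (mod 19).
  Combine with x ≡ 3 (mod 7); new modulus lcm = 133.
    Write x = 2 + 19·t and substitute into x ≡ 3 (mod 7): 19·t ≡ 3 − 2 = 1 (mod 7).
    Reduce coefficients mod 7: 5·t ≡ 1 (mod 7).
    The inverse of 5 mod 7 is 3 (since 5·3 = 15 = 2·7 + 1), so t ≡ 3·1 = 3 ≡ 3 (mod 7).
    Then x = 2 + 19·3 = 59, valid modulo lcm(19, 7) = 133: x ≡ 59 (mod 133).
  Combine with x ≡ 3 (mod 4); new modulus lcm = 532.
    Write x = 59 + 133·t and substitute into x ≡ 3 (mod 4): 133·t ≡ 3 − 59 = -56 (mod 4).
    Reduce coefficients mod 4: 1·t ≡ 0 (mod 4).
    So t ≡ 0 (mod 4).
    Then x = 59 + 133·0 = 59, valid modulo lcm(133, 4) = 532: x ≡ 59 (mod 532).
  Combine with x ≡ 1 (mod 17); new modulus lcm = 9044.
    Write x = 59 + 532·t and substitute into x ≡ 1 (mod 17): 532·t ≡ 1 − 59 = -58 (mod 17).
    Reduce coefficients mod 17: 5·t ≡ 10 (mod 17).
    The inverse of 5 mod 17 is 7 (since 5·7 = 35 = 2·17 + 1), so t ≡ 7·10 = 70 ≡ 2 (mod 17).
    Then x = 59 + 532·2 = 1123, valid modulo lcm(532, 17) = 9044: x ≡ 1123 (mod 9044).
  Combine with x ≡ 6 (mod 13); new modulus lcm = 117572.
    Write x = 1123 + 9044·t and substitute into x ≡ 6 (mod 13): 9044·t ≡ 6 − 1123 = -1117 (mod 13).
    Reduce coefficients mod 13: 9·t ≡ 1 (mod 13).
    The inverse of 9 mod 13 is 3 (since 9·3 = 27 = 2·13 + 1), so t ≡ 3·1 = 3 ≡ 3 (mod 13).
    Then x = 1123 + 9044·3 = 28255, valid modulo lcm(9044, 13) = 117572: x ≡ 28255 (mod 117572).
Verify against each original: 28255 mod 19 = 2, 28255 mod 7 = 3, 28255 mod 4 = 3, 28255 mod 17 = 1, 28255 mod 13 = 6.

x ≡ 28255 (mod 117572).


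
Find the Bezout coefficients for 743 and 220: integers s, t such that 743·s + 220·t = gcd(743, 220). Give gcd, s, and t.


Euclidean algorithm on (743, 220) — divide until remainder is 0:
  743 = 3 · 220 + 83
  220 = 2 · 83 + 54
  83 = 1 · 54 + 29
  54 = 1 · 29 + 25
  29 = 1 · 25 + 4
  25 = 6 · 4 + 1
  4 = 4 · 1 + 0
gcd(743, 220) = 1.
Track Bezout coefficients alongside the remainders: start with r₀ = 743 = a·1 + b·0 (s = 1, t = 0) and r₁ = 220 = a·0 + b·1 (s = 0, t = 1); each new remainder r_{k+1} = r_{k-1} − q_k·r_k inherits s_{k+1} = s_{k-1} − q_k·s_k, t_{k+1} = t_{k-1} − q_k·t_k, so r_k = a·s_k + b·t_k at every step:
  q = 3: r = 83, s = 1 − 3·0 = 1, t = 0 − 3·1 = -3  (check: 743·1 + 220·(-3) = 83)
  q = 2: r = 54, s = 0 − 2·1 = -2, t = 1 − 2·(-3) = 7  (check: 743·(-2) + 220·7 = 54)
  q = 1: r = 29, s = 1 − 1·(-2) = 3, t = -3 − 1·7 = -10  (check: 743·3 + 220·(-10) = 29)
  q = 1: r = 25, s = -2 − 1·3 = -5, t = 7 − 1·(-10) = 17  (check: 743·(-5) + 220·17 = 25)
  q = 1: r = 4, s = 3 − 1·(-5) = 8, t = -10 − 1·17 = -27  (check: 743·8 + 220·(-27) = 4)
  q = 6: r = 1, s = -5 − 6·8 = -53, t = 17 − 6·(-27) = 179  (check: 743·(-53) + 220·179 = 1)
The row with r = 1 (the gcd) gives the Bezout coefficients s = -53, t = 179.
Result: 743 · (-53) + 220 · (179) = 1.

gcd(743, 220) = 1; s = -53, t = 179 (check: 743·(-53) + 220·179 = 1).


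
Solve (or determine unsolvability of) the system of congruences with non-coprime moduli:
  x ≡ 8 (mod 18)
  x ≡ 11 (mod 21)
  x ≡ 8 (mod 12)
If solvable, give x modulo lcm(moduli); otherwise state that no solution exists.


Moduli 18, 21, 12 are not pairwise coprime, so CRT works modulo lcm(m_i) when all pairwise compatibility conditions hold.
Pairwise compatibility: gcd(m_i, m_j) must divide a_i - a_j for every pair.
Merge one congruence at a time:
  Start: x ≡ 8 (mod 18).
  Combine with x ≡ 11 (mod 21): gcd(18, 21) = 3; 11 - 8 = 3, which IS divisible by 3, so compatible.
    Write x = 8 + 18·t and substitute into x ≡ 11 (mod 21): 18·t ≡ 11 − 8 = 3 (mod 21).
    Divide the congruence (and modulus) by g = 3: 6·t ≡ 1 (mod 7).
    The inverse of 6 mod 7 is 6 (since 6·6 = 36 = 5·7 + 1), so t ≡ 6·1 = 6 ≡ 6 (mod 7).
    Then x = 8 + 18·6 = 116, valid modulo lcm(18, 21) = 126: x ≡ 116 (mod 126).
  Combine with x ≡ 8 (mod 12): gcd(126, 12) = 6; 8 - 116 = -108, which IS divisible by 6, so compatible.
    Write x = 116 + 126·t and substitute into x ≡ 8 (mod 12): 126·t ≡ 8 − 116 = -108 (mod 12).
    Divide the congruence (and modulus) by g = 6: 21·t ≡ -18 (mod 2).
    Reduce coefficients mod 2: 1·t ≡ 0 (mod 2).
    So t ≡ 0 (mod 2).
    Then x = 116 + 126·0 = 116, valid modulo lcm(126, 12) = 252: x ≡ 116 (mod 252).
Verify: 116 mod 18 = 8, 116 mod 21 = 11, 116 mod 12 = 8.

x ≡ 116 (mod 252).


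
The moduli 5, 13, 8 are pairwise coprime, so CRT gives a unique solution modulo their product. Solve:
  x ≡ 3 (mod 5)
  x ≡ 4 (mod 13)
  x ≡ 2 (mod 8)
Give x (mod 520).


Moduli 5, 13, 8 are pairwise coprime; by CRT there is a unique solution modulo M = 5 · 13 · 8 = 520.
Solve pairwise, accumulating the modulus:
  Start with x ≡ 3 (mod 5).
  Combine with x ≡ 4 (mod 13): since gcd(5, 13) = 1, we get a unique residue mod 65.
    Write x = 3 + 5·t and substitute into x ≡ 4 (mod 13): 5·t ≡ 4 − 3 = 1 (mod 13).
    The inverse of 5 mod 13 is 8 (since 5·8 = 40 = 3·13 + 1), so t ≡ 8·1 = 8 ≡ 8 (mod 13).
    Then x = 3 + 5·8 = 43, valid modulo lcm(5, 13) = 65: x ≡ 43 (mod 65).
  Combine with x ≡ 2 (mod 8): since gcd(65, 8) = 1, we get a unique residue mod 520.
    Write x = 43 + 65·t and substitute into x ≡ 2 (mod 8): 65·t ≡ 2 − 43 = -41 (mod 8).
    Reduce coefficients mod 8: 1·t ≡ 7 (mod 8).
    So t ≡ 7 (mod 8).
    Then x = 43 + 65·7 = 498, valid modulo lcm(65, 8) = 520: x ≡ 498 (mod 520).
Verify: 498 mod 5 = 3 ✓, 498 mod 13 = 4 ✓, 498 mod 8 = 2 ✓.

x ≡ 498 (mod 520).


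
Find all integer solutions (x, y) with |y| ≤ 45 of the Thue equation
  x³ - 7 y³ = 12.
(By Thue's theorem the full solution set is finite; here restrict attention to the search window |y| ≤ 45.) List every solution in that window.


The equation is x³ - 7y³ = 12. For fixed y, x³ = 7·y³ + 12, so a solution requires the RHS to be a perfect cube.
Strategy: iterate y from -45 to 45, compute RHS = 7·y³ + 12, and check whether it is a (positive or negative) perfect cube.
Check small values of y:
  y = 0: RHS = 12 is not a perfect cube.
  y = 1: RHS = 19 is not a perfect cube.
  y = -1: RHS = 5 is not a perfect cube.
  y = 2: RHS = 68 is not a perfect cube.
  y = -2: RHS = -44 is not a perfect cube.
  y = 3: RHS = 201 is not a perfect cube.
  y = -3: RHS = -177 is not a perfect cube.
Continuing the search up to |y| = 45 finds no solutions either.
No (x, y) in the scanned range satisfies the equation.

No integer solutions with |y| ≤ 45.


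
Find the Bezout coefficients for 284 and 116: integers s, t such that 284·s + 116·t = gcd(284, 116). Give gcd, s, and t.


Euclidean algorithm on (284, 116) — divide until remainder is 0:
  284 = 2 · 116 + 52
  116 = 2 · 52 + 12
  52 = 4 · 12 + 4
  12 = 3 · 4 + 0
gcd(284, 116) = 4.
Track Bezout coefficients alongside the remainders: start with r₀ = 284 = a·1 + b·0 (s = 1, t = 0) and r₁ = 116 = a·0 + b·1 (s = 0, t = 1); each new remainder r_{k+1} = r_{k-1} − q_k·r_k inherits s_{k+1} = s_{k-1} − q_k·s_k, t_{k+1} = t_{k-1} − q_k·t_k, so r_k = a·s_k + b·t_k at every step:
  q = 2: r = 52, s = 1 − 2·0 = 1, t = 0 − 2·1 = -2  (check: 284·1 + 116·(-2) = 52)
  q = 2: r = 12, s = 0 − 2·1 = -2, t = 1 − 2·(-2) = 5  (check: 284·(-2) + 116·5 = 12)
  q = 4: r = 4, s = 1 − 4·(-2) = 9, t = -2 − 4·5 = -22  (check: 284·9 + 116·(-22) = 4)
The row with r = 4 (the gcd) gives the Bezout coefficients s = 9, t = -22.
Result: 284 · (9) + 116 · (-22) = 4.

gcd(284, 116) = 4; s = 9, t = -22 (check: 284·9 + 116·(-22) = 4).


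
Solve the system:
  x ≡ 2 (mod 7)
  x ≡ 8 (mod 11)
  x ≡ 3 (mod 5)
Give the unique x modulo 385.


Moduli 7, 11, 5 are pairwise coprime; by CRT there is a unique solution modulo M = 7 · 11 · 5 = 385.
Solve pairwise, accumulating the modulus:
  Start with x ≡ 2 (mod 7).
  Combine with x ≡ 8 (mod 11): since gcd(7, 11) = 1, we get a unique residue mod 77.
    Write x = 2 + 7·t and substitute into x ≡ 8 (mod 11): 7·t ≡ 8 − 2 = 6 (mod 11).
    The inverse of 7 mod 11 is 8 (since 7·8 = 56 = 5·11 + 1), so t ≡ 8·6 = 48 ≡ 4 (mod 11).
    Then x = 2 + 7·4 = 30, valid modulo lcm(7, 11) = 77: x ≡ 30 (mod 77).
  Combine with x ≡ 3 (mod 5): since gcd(77, 5) = 1, we get a unique residue mod 385.
    Write x = 30 + 77·t and substitute into x ≡ 3 (mod 5): 77·t ≡ 3 − 30 = -27 (mod 5).
    Reduce coefficients mod 5: 2·t ≡ 3 (mod 5).
    The inverse of 2 mod 5 is 3 (since 2·3 = 6 = 1·5 + 1), so t ≡ 3·3 = 9 ≡ 4 (mod 5).
    Then x = 30 + 77·4 = 338, valid modulo lcm(77, 5) = 385: x ≡ 338 (mod 385).
Verify: 338 mod 7 = 2 ✓, 338 mod 11 = 8 ✓, 338 mod 5 = 3 ✓.

x ≡ 338 (mod 385).


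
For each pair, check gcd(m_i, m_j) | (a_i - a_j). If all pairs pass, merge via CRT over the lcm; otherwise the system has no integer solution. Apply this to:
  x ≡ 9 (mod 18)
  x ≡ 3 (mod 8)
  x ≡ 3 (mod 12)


Moduli 18, 8, 12 are not pairwise coprime, so CRT works modulo lcm(m_i) when all pairwise compatibility conditions hold.
Pairwise compatibility: gcd(m_i, m_j) must divide a_i - a_j for every pair.
Merge one congruence at a time:
  Start: x ≡ 9 (mod 18).
  Combine with x ≡ 3 (mod 8): gcd(18, 8) = 2; 3 - 9 = -6, which IS divisible by 2, so compatible.
    Write x = 9 + 18·t and substitute into x ≡ 3 (mod 8): 18·t ≡ 3 − 9 = -6 (mod 8).
    Divide the congruence (and modulus) by g = 2: 9·t ≡ -3 (mod 4).
    Reduce coefficients mod 4: 1·t ≡ 1 (mod 4).
    So t ≡ 1 (mod 4).
    Then x = 9 + 18·1 = 27, valid modulo lcm(18, 8) = 72: x ≡ 27 (mod 72).
  Combine with x ≡ 3 (mod 12): gcd(72, 12) = 12; 3 - 27 = -24, which IS divisible by 12, so compatible.
    Write x = 27 + 72·t and substitute into x ≡ 3 (mod 12): 72·t ≡ 3 − 27 = -24 (mod 12).
    Divide the congruence (and modulus) by g = 12: 6·t ≡ -2 (mod 1).
    Modulo 1 every t works; take t = 0.
    Then x = 27 + 72·0 = 27, valid modulo lcm(72, 12) = 72: x ≡ 27 (mod 72).
Verify: 27 mod 18 = 9, 27 mod 8 = 3, 27 mod 12 = 3.

x ≡ 27 (mod 72).


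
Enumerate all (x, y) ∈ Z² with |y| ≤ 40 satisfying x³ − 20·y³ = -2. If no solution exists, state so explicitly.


The equation is x³ - 20y³ = -2. For fixed y, x³ = 20·y³ − 2, so a solution requires the RHS to be a perfect cube.
Strategy: iterate y from -40 to 40, compute RHS = 20·y³ − 2, and check whether it is a (positive or negative) perfect cube.
Check small values of y:
  y = 0: RHS = -2 is not a perfect cube.
  y = 1: RHS = 18 is not a perfect cube.
  y = -1: RHS = -22 is not a perfect cube.
  y = 2: RHS = 158 is not a perfect cube.
  y = -2: RHS = -162 is not a perfect cube.
  y = 3: RHS = 538 is not a perfect cube.
  y = -3: RHS = -542 is not a perfect cube.
Continuing the search up to |y| = 40 finds no solutions either.
No (x, y) in the scanned range satisfies the equation.

No integer solutions with |y| ≤ 40.


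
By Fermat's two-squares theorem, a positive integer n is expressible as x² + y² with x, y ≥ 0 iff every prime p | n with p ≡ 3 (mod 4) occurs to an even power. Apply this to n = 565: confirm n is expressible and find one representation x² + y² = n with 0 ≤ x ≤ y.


Step 1: Factor n = 565 = 5 · 113.
Step 2: Check the mod-4 condition on each prime factor: 5 ≡ 1 (mod 4), exponent 1; 113 ≡ 1 (mod 4), exponent 1.
All primes ≡ 3 (mod 4) appear to even exponent (or don't appear), so by the two-squares theorem n IS expressible as a sum of two squares.
Step 3: Build a representation. Here n = 5 · 113 is a product of primes ≡ 1 (mod 4). Each prime p ≡ 1 (mod 4) is itself a sum of two squares; find a² by testing p − a² for a perfect square:
  5: 5 − 1² = 4 = 2² ⇒ 5 = 1² + 2².
  113: 113 − 1² = 112, 113 − 2² = 109, 113 − 3² = 104, 113 − 4² = 97, 113 − 5² = 88, 113 − 6² = 77, 113 − 7² = 64 = 8² ⇒ 113 = 7² + 8².
  Combine using the Brahmagupta–Fibonacci identity (a² + b²)(c² + d²) = (ac − bd)² + (ad + bc)² = (ac + bd)² + (ad − bc)²:
  5 · 113 = 565: from (1² + 2²)(7² + 8²), take (1·7 − 2·8, 1·8 + 2·7) = (7 − 16, 8 + 14) = (-9, 22); dropping signs (only squares matter) gives (9, 22); check 9² + 22² = 81 + 484 = 565 ✓.
Step 4: Order so x ≤ y and verify: 9² + 22² = 81 + 484 = 565 = n. ✓

n = 565 = 9² + 22² (one valid representation with x ≤ y).


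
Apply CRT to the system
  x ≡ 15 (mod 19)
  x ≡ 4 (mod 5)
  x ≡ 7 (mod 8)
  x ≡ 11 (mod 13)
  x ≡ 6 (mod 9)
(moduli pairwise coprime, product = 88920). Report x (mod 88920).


Product of moduli M = 19 · 5 · 8 · 13 · 9 = 88920.
Merge one congruence at a time:
  Start: x ≡ 15 (mod 19).
  Combine with x ≡ 4 (mod 5); new modulus lcm = 95.
    Write x = 15 + 19·t and substitute into x ≡ 4 (mod 5): 19·t ≡ 4 − 15 = -11 (mod 5).
    Reduce coefficients mod 5: 4·t ≡ 4 (mod 5).
    The inverse of 4 mod 5 is 4 (since 4·4 = 16 = 3·5 + 1), so t ≡ 4·4 = 16 ≡ 1 (mod 5).
    Then x = 15 + 19·1 = 34, valid modulo lcm(19, 5) = 95: x ≡ 34 (mod 95).
  Combine with x ≡ 7 (mod 8); new modulus lcm = 760.
    Write x = 34 + 95·t and substitute into x ≡ 7 (mod 8): 95·t ≡ 7 − 34 = -27 (mod 8).
    Reduce coefficients mod 8: 7·t ≡ 5 (mod 8).
    The inverse of 7 mod 8 is 7 (since 7·7 = 49 = 6·8 + 1), so t ≡ 7·5 = 35 ≡ 3 (mod 8).
    Then x = 34 + 95·3 = 319, valid modulo lcm(95, 8) = 760: x ≡ 319 (mod 760).
  Combine with x ≡ 11 (mod 13); new modulus lcm = 9880.
    Write x = 319 + 760·t and substitute into x ≡ 11 (mod 13): 760·t ≡ 11 − 319 = -308 (mod 13).
    Reduce coefficients mod 13: 6·t ≡ 4 (mod 13).
    The inverse of 6 mod 13 is 11 (since 6·11 = 66 = 5·13 + 1), so t ≡ 11·4 = 44 ≡ 5 (mod 13).
    Then x = 319 + 760·5 = 4119, valid modulo lcm(760, 13) = 9880: x ≡ 4119 (mod 9880).
  Combine with x ≡ 6 (mod 9); new modulus lcm = 88920.
    Write x = 4119 + 9880·t and substitute into x ≡ 6 (mod 9): 9880·t ≡ 6 − 4119 = -4113 (mod 9).
    Reduce coefficients mod 9: 7·t ≡ 0 (mod 9).
    The inverse of 7 mod 9 is 4 (since 7·4 = 28 = 3·9 + 1), so t ≡ 4·0 = 0 ≡ 0 (mod 9).
    Then x = 4119 + 9880·0 = 4119, valid modulo lcm(9880, 9) = 88920: x ≡ 4119 (mod 88920).
Verify against each original: 4119 mod 19 = 15, 4119 mod 5 = 4, 4119 mod 8 = 7, 4119 mod 13 = 11, 4119 mod 9 = 6.

x ≡ 4119 (mod 88920).


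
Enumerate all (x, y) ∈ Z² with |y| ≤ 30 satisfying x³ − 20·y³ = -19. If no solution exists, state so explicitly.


The equation is x³ - 20y³ = -19. For fixed y, x³ = 20·y³ − 19, so a solution requires the RHS to be a perfect cube.
Strategy: iterate y from -30 to 30, compute RHS = 20·y³ − 19, and check whether it is a (positive or negative) perfect cube.
Check small values of y:
  y = 0: RHS = -19 is not a perfect cube.
  y = 1: RHS = 1 = (1)³ ⇒ x = 1 works.
  y = -1: RHS = -39 is not a perfect cube.
  y = 2: RHS = 141 is not a perfect cube.
  y = -2: RHS = -179 is not a perfect cube.
  y = 3: RHS = 521 is not a perfect cube.
  y = -3: RHS = -559 is not a perfect cube.
Continuing the search up to |y| = 30 finds no further solutions beyond those listed.
Collected solutions: (1, 1).

Solutions (with |y| ≤ 30): (1, 1).


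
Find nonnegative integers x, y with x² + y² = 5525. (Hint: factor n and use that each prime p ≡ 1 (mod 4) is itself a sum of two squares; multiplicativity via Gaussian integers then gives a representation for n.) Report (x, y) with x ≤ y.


Step 1: Factor n = 5525 = 5^2 · 13 · 17.
Step 2: Check the mod-4 condition on each prime factor: 5 ≡ 1 (mod 4), exponent 2; 13 ≡ 1 (mod 4), exponent 1; 17 ≡ 1 (mod 4), exponent 1.
All primes ≡ 3 (mod 4) appear to even exponent (or don't appear), so by the two-squares theorem n IS expressible as a sum of two squares.
Step 3: Build a representation. Group n = k² · m with k = 5 and m = 13 · 17 = 221 (a product of primes ≡ 1 (mod 4)); a representation of m scales to one of n via (k·x)² + (k·y)² = k²(x² + y²). Each prime p ≡ 1 (mod 4) is itself a sum of two squares; find a² by testing p − a² for a perfect square:
  13: 13 − 1² = 12, 13 − 2² = 9 = 3² ⇒ 13 = 2² + 3².
  17: 17 − 1² = 16 = 4² ⇒ 17 = 1² + 4².
  Combine using the Brahmagupta–Fibonacci identity (a² + b²)(c² + d²) = (ac − bd)² + (ad + bc)² = (ac + bd)² + (ad − bc)²:
  13 · 17 = 221: from (2² + 3²)(1² + 4²), take (2·1 − 3·4, 2·4 + 3·1) = (2 − 12, 8 + 3) = (-10, 11); dropping signs (only squares matter) gives (10, 11); check 10² + 11² = 100 + 121 = 221 ✓.
  Scale by k = 5: (5·10, 5·11) = (50, 55).
Step 4: Order so x ≤ y and verify: 50² + 55² = 2500 + 3025 = 5525 = n. ✓

n = 5525 = 50² + 55² (one valid representation with x ≤ y).


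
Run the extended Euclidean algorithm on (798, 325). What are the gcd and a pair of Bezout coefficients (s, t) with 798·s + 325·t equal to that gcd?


Euclidean algorithm on (798, 325) — divide until remainder is 0:
  798 = 2 · 325 + 148
  325 = 2 · 148 + 29
  148 = 5 · 29 + 3
  29 = 9 · 3 + 2
  3 = 1 · 2 + 1
  2 = 2 · 1 + 0
gcd(798, 325) = 1.
Track Bezout coefficients alongside the remainders: start with r₀ = 798 = a·1 + b·0 (s = 1, t = 0) and r₁ = 325 = a·0 + b·1 (s = 0, t = 1); each new remainder r_{k+1} = r_{k-1} − q_k·r_k inherits s_{k+1} = s_{k-1} − q_k·s_k, t_{k+1} = t_{k-1} − q_k·t_k, so r_k = a·s_k + b·t_k at every step:
  q = 2: r = 148, s = 1 − 2·0 = 1, t = 0 − 2·1 = -2  (check: 798·1 + 325·(-2) = 148)
  q = 2: r = 29, s = 0 − 2·1 = -2, t = 1 − 2·(-2) = 5  (check: 798·(-2) + 325·5 = 29)
  q = 5: r = 3, s = 1 − 5·(-2) = 11, t = -2 − 5·5 = -27  (check: 798·11 + 325·(-27) = 3)
  q = 9: r = 2, s = -2 − 9·11 = -101, t = 5 − 9·(-27) = 248  (check: 798·(-101) + 325·248 = 2)
  q = 1: r = 1, s = 11 − 1·(-101) = 112, t = -27 − 1·248 = -275  (check: 798·112 + 325·(-275) = 1)
The row with r = 1 (the gcd) gives the Bezout coefficients s = 112, t = -275.
Result: 798 · (112) + 325 · (-275) = 1.

gcd(798, 325) = 1; s = 112, t = -275 (check: 798·112 + 325·(-275) = 1).


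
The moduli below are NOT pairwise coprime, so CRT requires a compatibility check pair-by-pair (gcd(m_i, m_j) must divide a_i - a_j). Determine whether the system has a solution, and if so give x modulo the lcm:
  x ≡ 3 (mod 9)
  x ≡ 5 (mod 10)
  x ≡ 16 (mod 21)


Moduli 9, 10, 21 are not pairwise coprime, so CRT works modulo lcm(m_i) when all pairwise compatibility conditions hold.
Pairwise compatibility: gcd(m_i, m_j) must divide a_i - a_j for every pair.
Merge one congruence at a time:
  Start: x ≡ 3 (mod 9).
  Combine with x ≡ 5 (mod 10): gcd(9, 10) = 1; 5 - 3 = 2, which IS divisible by 1, so compatible.
    Write x = 3 + 9·t and substitute into x ≡ 5 (mod 10): 9·t ≡ 5 − 3 = 2 (mod 10).
    The inverse of 9 mod 10 is 9 (since 9·9 = 81 = 8·10 + 1), so t ≡ 9·2 = 18 ≡ 8 (mod 10).
    Then x = 3 + 9·8 = 75, valid modulo lcm(9, 10) = 90: x ≡ 75 (mod 90).
  Combine with x ≡ 16 (mod 21): gcd(90, 21) = 3, and 16 - 75 = -59 is NOT divisible by 3.
    ⇒ system is inconsistent (no integer solution).

No solution (the system is inconsistent).


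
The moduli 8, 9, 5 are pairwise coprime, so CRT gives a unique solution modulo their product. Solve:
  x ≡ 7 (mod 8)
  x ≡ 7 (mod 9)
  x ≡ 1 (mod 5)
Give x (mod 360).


Moduli 8, 9, 5 are pairwise coprime; by CRT there is a unique solution modulo M = 8 · 9 · 5 = 360.
Solve pairwise, accumulating the modulus:
  Start with x ≡ 7 (mod 8).
  Combine with x ≡ 7 (mod 9): since gcd(8, 9) = 1, we get a unique residue mod 72.
    Write x = 7 + 8·t and substitute into x ≡ 7 (mod 9): 8·t ≡ 7 − 7 = 0 (mod 9).
    The inverse of 8 mod 9 is 8 (since 8·8 = 64 = 7·9 + 1), so t ≡ 8·0 = 0 ≡ 0 (mod 9).
    Then x = 7 + 8·0 = 7, valid modulo lcm(8, 9) = 72: x ≡ 7 (mod 72).
  Combine with x ≡ 1 (mod 5): since gcd(72, 5) = 1, we get a unique residue mod 360.
    Write x = 7 + 72·t and substitute into x ≡ 1 (mod 5): 72·t ≡ 1 − 7 = -6 (mod 5).
    Reduce coefficients mod 5: 2·t ≡ 4 (mod 5).
    The inverse of 2 mod 5 is 3 (since 2·3 = 6 = 1·5 + 1), so t ≡ 3·4 = 12 ≡ 2 (mod 5).
    Then x = 7 + 72·2 = 151, valid modulo lcm(72, 5) = 360: x ≡ 151 (mod 360).
Verify: 151 mod 8 = 7 ✓, 151 mod 9 = 7 ✓, 151 mod 5 = 1 ✓.

x ≡ 151 (mod 360).


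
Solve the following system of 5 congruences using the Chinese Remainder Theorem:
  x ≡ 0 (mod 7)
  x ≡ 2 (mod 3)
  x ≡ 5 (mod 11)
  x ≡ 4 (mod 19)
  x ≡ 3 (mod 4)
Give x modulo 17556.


Product of moduli M = 7 · 3 · 11 · 19 · 4 = 17556.
Merge one congruence at a time:
  Start: x ≡ 0 (mod 7).
  Combine with x ≡ 2 (mod 3); new modulus lcm = 21.
    Write x = 0 + 7·t and substitute into x ≡ 2 (mod 3): 7·t ≡ 2 − 0 = 2 (mod 3).
    Reduce coefficients mod 3: 1·t ≡ 2 (mod 3).
    So t ≡ 2 (mod 3).
    Then x = 0 + 7·2 = 14, valid modulo lcm(7, 3) = 21: x ≡ 14 (mod 21).
  Combine with x ≡ 5 (mod 11); new modulus lcm = 231.
    Write x = 14 + 21·t and substitute into x ≡ 5 (mod 11): 21·t ≡ 5 − 14 = -9 (mod 11).
    Reduce coefficients mod 11: 10·t ≡ 2 (mod 11).
    The inverse of 10 mod 11 is 10 (since 10·10 = 100 = 9·11 + 1), so t ≡ 10·2 = 20 ≡ 9 (mod 11).
    Then x = 14 + 21·9 = 203, valid modulo lcm(21, 11) = 231: x ≡ 203 (mod 231).
  Combine with x ≡ 4 (mod 19); new modulus lcm = 4389.
    Write x = 203 + 231·t and substitute into x ≡ 4 (mod 19): 231·t ≡ 4 − 203 = -199 (mod 19).
    Reduce coefficients mod 19: 3·t ≡ 10 (mod 19).
    The inverse of 3 mod 19 is 13 (since 3·13 = 39 = 2·19 + 1), so t ≡ 13·10 = 130 ≡ 16 (mod 19).
    Then x = 203 + 231·16 = 3899, valid modulo lcm(231, 19) = 4389: x ≡ 3899 (mod 4389).
  Combine with x ≡ 3 (mod 4); new modulus lcm = 17556.
    Write x = 3899 + 4389·t and substitute into x ≡ 3 (mod 4): 4389·t ≡ 3 − 3899 = -3896 (mod 4).
    Reduce coefficients mod 4: 1·t ≡ 0 (mod 4).
    So t ≡ 0 (mod 4).
    Then x = 3899 + 4389·0 = 3899, valid modulo lcm(4389, 4) = 17556: x ≡ 3899 (mod 17556).
Verify against each original: 3899 mod 7 = 0, 3899 mod 3 = 2, 3899 mod 11 = 5, 3899 mod 19 = 4, 3899 mod 4 = 3.

x ≡ 3899 (mod 17556).


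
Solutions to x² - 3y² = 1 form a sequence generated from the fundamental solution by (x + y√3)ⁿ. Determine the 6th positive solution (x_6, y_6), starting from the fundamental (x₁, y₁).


Step 1: Find the fundamental solution (x₁, y₁) of x² - 3y² = 1.
  Expand √3 as a continued fraction. a₀ = ⌊√3⌋ = 1; iterate m_{k+1} = d_k·a_k − m_k, d_{k+1} = (3 − m_{k+1}²)/d_k, a_{k+1} = ⌊(a₀ + m_{k+1})/d_{k+1}⌋ (starting m₀ = 0, d₀ = 1), with convergents p_k = a_k·p_{k-1} + p_{k-2}, q_k = a_k·q_{k-1} + q_{k-2} (p₋₁ = 1, q₋₁ = 0):
  k = 0: a₀ = 1; p₀/q₀ = 1/1; p₀² − 3·q₀² = 1 − 3 = -2.
  k = 1: m = 1, d = 2, a = ⌊(1 + 1)/2⌋ = 1; p/q = (1·1 + 1)/(1·1 + 0) = 2/1; p² − 3·q² = 4 − 3 = 1.
  The first convergent with p² − 3·q² = 1 gives the fundamental solution (x₁, y₁) = (2, 1).
Step 2: Apply the recurrence (x_{n+1}, y_{n+1}) = (x₁x_n + 3y₁y_n, x₁y_n + y₁x_n) repeatedly.
  From (x_1, y_1) = (2, 1): x_2 = 2·2 + 3·1·1 = 7; y_2 = 2·1 + 1·2 = 4.
  From (x_2, y_2) = (7, 4): x_3 = 2·7 + 3·1·4 = 26; y_3 = 2·4 + 1·7 = 15.
  From (x_3, y_3) = (26, 15): x_4 = 2·26 + 3·1·15 = 97; y_4 = 2·15 + 1·26 = 56.
  From (x_4, y_4) = (97, 56): x_5 = 2·97 + 3·1·56 = 362; y_5 = 2·56 + 1·97 = 209.
  From (x_5, y_5) = (362, 209): x_6 = 2·362 + 3·1·209 = 1351; y_6 = 2·209 + 1·362 = 780.
Step 3: Verify x_6² - 3·y_6² = 1825201 - 1825200 = 1 (should be 1). ✓

(x_1, y_1) = (2, 1); (x_6, y_6) = (1351, 780).


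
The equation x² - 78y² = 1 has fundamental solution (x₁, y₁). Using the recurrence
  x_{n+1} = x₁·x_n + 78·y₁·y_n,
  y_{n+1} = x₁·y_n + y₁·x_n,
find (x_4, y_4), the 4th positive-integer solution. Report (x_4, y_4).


Step 1: Find the fundamental solution (x₁, y₁) of x² - 78y² = 1.
  Expand √78 as a continued fraction. a₀ = ⌊√78⌋ = 8; iterate m_{k+1} = d_k·a_k − m_k, d_{k+1} = (78 − m_{k+1}²)/d_k, a_{k+1} = ⌊(a₀ + m_{k+1})/d_{k+1}⌋ (starting m₀ = 0, d₀ = 1), with convergents p_k = a_k·p_{k-1} + p_{k-2}, q_k = a_k·q_{k-1} + q_{k-2} (p₋₁ = 1, q₋₁ = 0):
  k = 0: a₀ = 8; p₀/q₀ = 8/1; p₀² − 78·q₀² = 64 − 78 = -14.
  k = 1: m = 8, d = 14, a = ⌊(8 + 8)/14⌋ = 1; p/q = (1·8 + 1)/(1·1 + 0) = 9/1; p² − 78·q² = 81 − 78 = 3.
  k = 2: m = 6, d = 3, a = ⌊(8 + 6)/3⌋ = 4; p/q = (4·9 + 8)/(4·1 + 1) = 44/5; p² − 78·q² = 1936 − 1950 = -14.
  k = 3: m = 6, d = 14, a = ⌊(8 + 6)/14⌋ = 1; p/q = (1·44 + 9)/(1·5 + 1) = 53/6; p² − 78·q² = 2809 − 2808 = 1.
  The first convergent with p² − 78·q² = 1 gives the fundamental solution (x₁, y₁) = (53, 6).
Step 2: Apply the recurrence (x_{n+1}, y_{n+1}) = (x₁x_n + 78y₁y_n, x₁y_n + y₁x_n) repeatedly.
  From (x_1, y_1) = (53, 6): x_2 = 53·53 + 78·6·6 = 5617; y_2 = 53·6 + 6·53 = 636.
  From (x_2, y_2) = (5617, 636): x_3 = 53·5617 + 78·6·636 = 595349; y_3 = 53·636 + 6·5617 = 67410.
  From (x_3, y_3) = (595349, 67410): x_4 = 53·595349 + 78·6·67410 = 63101377; y_4 = 53·67410 + 6·595349 = 7144824.
Step 3: Verify x_4² - 78·y_4² = 3981783779296129 - 3981783779296128 = 1 (should be 1). ✓

(x_1, y_1) = (53, 6); (x_4, y_4) = (63101377, 7144824).


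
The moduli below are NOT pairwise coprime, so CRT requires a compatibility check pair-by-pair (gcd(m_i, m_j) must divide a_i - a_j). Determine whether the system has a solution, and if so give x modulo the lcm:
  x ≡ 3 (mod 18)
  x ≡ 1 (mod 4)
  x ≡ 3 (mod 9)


Moduli 18, 4, 9 are not pairwise coprime, so CRT works modulo lcm(m_i) when all pairwise compatibility conditions hold.
Pairwise compatibility: gcd(m_i, m_j) must divide a_i - a_j for every pair.
Merge one congruence at a time:
  Start: x ≡ 3 (mod 18).
  Combine with x ≡ 1 (mod 4): gcd(18, 4) = 2; 1 - 3 = -2, which IS divisible by 2, so compatible.
    Write x = 3 + 18·t and substitute into x ≡ 1 (mod 4): 18·t ≡ 1 − 3 = -2 (mod 4).
    Divide the congruence (and modulus) by g = 2: 9·t ≡ -1 (mod 2).
    Reduce coefficients mod 2: 1·t ≡ 1 (mod 2).
    So t ≡ 1 (mod 2).
    Then x = 3 + 18·1 = 21, valid modulo lcm(18, 4) = 36: x ≡ 21 (mod 36).
  Combine with x ≡ 3 (mod 9): gcd(36, 9) = 9; 3 - 21 = -18, which IS divisible by 9, so compatible.
    Write x = 21 + 36·t and substitute into x ≡ 3 (mod 9): 36·t ≡ 3 − 21 = -18 (mod 9).
    Divide the congruence (and modulus) by g = 9: 4·t ≡ -2 (mod 1).
    Modulo 1 every t works; take t = 0.
    Then x = 21 + 36·0 = 21, valid modulo lcm(36, 9) = 36: x ≡ 21 (mod 36).
Verify: 21 mod 18 = 3, 21 mod 4 = 1, 21 mod 9 = 3.

x ≡ 21 (mod 36).
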